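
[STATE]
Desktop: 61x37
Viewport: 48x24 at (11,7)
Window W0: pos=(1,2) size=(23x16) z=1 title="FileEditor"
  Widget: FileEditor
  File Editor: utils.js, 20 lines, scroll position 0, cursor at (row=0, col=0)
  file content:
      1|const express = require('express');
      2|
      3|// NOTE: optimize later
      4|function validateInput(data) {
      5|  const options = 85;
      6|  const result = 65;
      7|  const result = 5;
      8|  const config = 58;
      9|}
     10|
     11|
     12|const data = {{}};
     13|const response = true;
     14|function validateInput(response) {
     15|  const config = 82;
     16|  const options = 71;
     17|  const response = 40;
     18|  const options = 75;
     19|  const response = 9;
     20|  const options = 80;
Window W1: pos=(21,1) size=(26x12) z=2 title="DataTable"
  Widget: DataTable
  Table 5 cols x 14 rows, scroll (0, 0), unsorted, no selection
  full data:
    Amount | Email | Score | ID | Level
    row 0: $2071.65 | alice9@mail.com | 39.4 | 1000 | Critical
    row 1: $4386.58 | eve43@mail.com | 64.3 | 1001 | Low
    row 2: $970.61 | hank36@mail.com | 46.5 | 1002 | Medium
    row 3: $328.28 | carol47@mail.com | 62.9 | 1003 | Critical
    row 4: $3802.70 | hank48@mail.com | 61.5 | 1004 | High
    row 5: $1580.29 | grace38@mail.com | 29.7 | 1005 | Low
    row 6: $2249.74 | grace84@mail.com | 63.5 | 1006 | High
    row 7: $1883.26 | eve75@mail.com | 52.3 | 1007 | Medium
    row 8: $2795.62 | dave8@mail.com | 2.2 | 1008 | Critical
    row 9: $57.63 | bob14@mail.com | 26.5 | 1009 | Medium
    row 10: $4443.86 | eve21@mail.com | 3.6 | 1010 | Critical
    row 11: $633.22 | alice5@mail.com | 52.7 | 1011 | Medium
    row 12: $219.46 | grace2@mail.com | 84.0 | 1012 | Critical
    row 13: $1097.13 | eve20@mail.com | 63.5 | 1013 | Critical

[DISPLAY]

optimize l┃$4386.58│eve43@mail.com ┃            
validateIn┃$970.61 │hank36@mail.com┃            
ptions = 8┃$328.28 │carol47@mail.co┃            
esult = 65┃$3802.70│hank48@mail.com┃            
esult = 5;┃$1580.29│grace38@mail.co┃            
onfig = 58┗━━━━━━━━━━━━━━━━━━━━━━━━┛            
           ░┃                                   
           ░┃                                   
           ░┃                                   
a = {{}};  ▼┃                                   
━━━━━━━━━━━━┛                                   
                                                
                                                
                                                
                                                
                                                
                                                
                                                
                                                
                                                
                                                
                                                
                                                
                                                


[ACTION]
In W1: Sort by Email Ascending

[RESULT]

optimize l┃$2071.65│alice9@mail.com┃            
validateIn┃$57.63  │bob14@mail.com ┃            
ptions = 8┃$328.28 │carol47@mail.co┃            
esult = 65┃$2795.62│dave8@mail.com ┃            
esult = 5;┃$1097.13│eve20@mail.com ┃            
onfig = 58┗━━━━━━━━━━━━━━━━━━━━━━━━┛            
           ░┃                                   
           ░┃                                   
           ░┃                                   
a = {{}};  ▼┃                                   
━━━━━━━━━━━━┛                                   
                                                
                                                
                                                
                                                
                                                
                                                
                                                
                                                
                                                
                                                
                                                
                                                
                                                


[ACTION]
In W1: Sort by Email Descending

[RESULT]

optimize l┃$970.61 │hank36@mail.com┃            
validateIn┃$2249.74│grace84@mail.co┃            
ptions = 8┃$1580.29│grace38@mail.co┃            
esult = 65┃$219.46 │grace2@mail.com┃            
esult = 5;┃$1883.26│eve75@mail.com ┃            
onfig = 58┗━━━━━━━━━━━━━━━━━━━━━━━━┛            
           ░┃                                   
           ░┃                                   
           ░┃                                   
a = {{}};  ▼┃                                   
━━━━━━━━━━━━┛                                   
                                                
                                                
                                                
                                                
                                                
                                                
                                                
                                                
                                                
                                                
                                                
                                                
                                                


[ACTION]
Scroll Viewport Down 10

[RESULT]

           ░┃                                   
           ░┃                                   
           ░┃                                   
a = {{}};  ▼┃                                   
━━━━━━━━━━━━┛                                   
                                                
                                                
                                                
                                                
                                                
                                                
                                                
                                                
                                                
                                                
                                                
                                                
                                                
                                                
                                                
                                                
                                                
                                                
                                                


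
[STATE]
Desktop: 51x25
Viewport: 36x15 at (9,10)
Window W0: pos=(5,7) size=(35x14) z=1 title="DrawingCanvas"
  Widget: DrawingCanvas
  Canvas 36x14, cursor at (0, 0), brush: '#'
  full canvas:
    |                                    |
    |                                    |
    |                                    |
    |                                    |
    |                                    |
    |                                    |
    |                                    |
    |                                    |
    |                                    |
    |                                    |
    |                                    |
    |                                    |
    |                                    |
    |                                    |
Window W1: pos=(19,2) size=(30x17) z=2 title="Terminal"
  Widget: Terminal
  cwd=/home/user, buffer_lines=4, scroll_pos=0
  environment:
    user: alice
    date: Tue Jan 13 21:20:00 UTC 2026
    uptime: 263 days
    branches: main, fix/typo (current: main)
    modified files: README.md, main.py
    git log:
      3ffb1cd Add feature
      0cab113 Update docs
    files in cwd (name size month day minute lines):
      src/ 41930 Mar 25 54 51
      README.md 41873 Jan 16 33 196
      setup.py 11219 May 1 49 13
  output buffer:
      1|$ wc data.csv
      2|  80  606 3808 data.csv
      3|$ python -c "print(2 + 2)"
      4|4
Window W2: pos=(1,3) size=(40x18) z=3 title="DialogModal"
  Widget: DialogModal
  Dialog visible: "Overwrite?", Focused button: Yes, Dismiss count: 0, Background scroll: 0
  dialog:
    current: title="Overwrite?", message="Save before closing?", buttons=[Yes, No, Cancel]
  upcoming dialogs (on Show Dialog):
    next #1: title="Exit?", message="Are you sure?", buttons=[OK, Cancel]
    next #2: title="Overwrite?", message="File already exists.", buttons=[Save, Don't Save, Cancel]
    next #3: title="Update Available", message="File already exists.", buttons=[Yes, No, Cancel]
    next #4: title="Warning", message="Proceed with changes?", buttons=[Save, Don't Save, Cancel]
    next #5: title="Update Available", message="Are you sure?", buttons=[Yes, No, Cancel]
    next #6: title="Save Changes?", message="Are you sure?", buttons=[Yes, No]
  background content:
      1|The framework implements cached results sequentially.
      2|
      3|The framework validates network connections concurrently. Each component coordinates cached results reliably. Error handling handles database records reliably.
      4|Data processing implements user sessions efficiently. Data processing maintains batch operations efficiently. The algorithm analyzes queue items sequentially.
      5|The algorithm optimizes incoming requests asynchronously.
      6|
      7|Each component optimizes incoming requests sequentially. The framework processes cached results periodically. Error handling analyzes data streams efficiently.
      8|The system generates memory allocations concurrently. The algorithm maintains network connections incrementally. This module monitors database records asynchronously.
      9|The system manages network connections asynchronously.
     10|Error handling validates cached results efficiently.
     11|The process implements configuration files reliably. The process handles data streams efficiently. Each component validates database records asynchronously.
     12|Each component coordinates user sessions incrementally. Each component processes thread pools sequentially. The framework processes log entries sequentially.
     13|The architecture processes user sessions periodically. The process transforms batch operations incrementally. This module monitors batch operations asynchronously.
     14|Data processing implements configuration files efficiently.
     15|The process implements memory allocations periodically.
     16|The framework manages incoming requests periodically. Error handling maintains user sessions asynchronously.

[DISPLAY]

┌──────────────────────┐g reque┃    
│      Overwrite?      │       ┃    
│ Save before closing? │ng requ┃    
│ [Yes]  No   Cancel   │ocation┃    
└──────────────────────┘ections┃    
andling validates cached result┃    
cess implements configuration f┃    
mponent coordinates user sessio┃    
hitecture processes user sessio┃━━━━
ocessing implements configurati┃    
━━━━━━━━━━━━━━━━━━━━━━━━━━━━━━━┛    
                                    
                                    
                                    
                                    


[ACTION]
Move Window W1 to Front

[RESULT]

┌─────────┃                         
│      Ove┃                         
│ Save bef┃                         
│ [Yes]  N┃                         
└─────────┃                         
andling va┃                         
cess imple┃                         
mponent co┃                         
hitecture ┗━━━━━━━━━━━━━━━━━━━━━━━━━
ocessing implements configurati┃    
━━━━━━━━━━━━━━━━━━━━━━━━━━━━━━━┛    
                                    
                                    
                                    
                                    


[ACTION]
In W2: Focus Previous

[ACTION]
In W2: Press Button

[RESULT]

orithm opt┃                         
          ┃                         
mponent op┃                         
tem genera┃                         
tem manage┃                         
andling va┃                         
cess imple┃                         
mponent co┃                         
hitecture ┗━━━━━━━━━━━━━━━━━━━━━━━━━
ocessing implements configurati┃    
━━━━━━━━━━━━━━━━━━━━━━━━━━━━━━━┛    
                                    
                                    
                                    
                                    


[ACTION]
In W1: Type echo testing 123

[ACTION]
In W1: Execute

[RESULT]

orithm opt┃testing 123              
          ┃$ █                      
mponent op┃                         
tem genera┃                         
tem manage┃                         
andling va┃                         
cess imple┃                         
mponent co┃                         
hitecture ┗━━━━━━━━━━━━━━━━━━━━━━━━━
ocessing implements configurati┃    
━━━━━━━━━━━━━━━━━━━━━━━━━━━━━━━┛    
                                    
                                    
                                    
                                    


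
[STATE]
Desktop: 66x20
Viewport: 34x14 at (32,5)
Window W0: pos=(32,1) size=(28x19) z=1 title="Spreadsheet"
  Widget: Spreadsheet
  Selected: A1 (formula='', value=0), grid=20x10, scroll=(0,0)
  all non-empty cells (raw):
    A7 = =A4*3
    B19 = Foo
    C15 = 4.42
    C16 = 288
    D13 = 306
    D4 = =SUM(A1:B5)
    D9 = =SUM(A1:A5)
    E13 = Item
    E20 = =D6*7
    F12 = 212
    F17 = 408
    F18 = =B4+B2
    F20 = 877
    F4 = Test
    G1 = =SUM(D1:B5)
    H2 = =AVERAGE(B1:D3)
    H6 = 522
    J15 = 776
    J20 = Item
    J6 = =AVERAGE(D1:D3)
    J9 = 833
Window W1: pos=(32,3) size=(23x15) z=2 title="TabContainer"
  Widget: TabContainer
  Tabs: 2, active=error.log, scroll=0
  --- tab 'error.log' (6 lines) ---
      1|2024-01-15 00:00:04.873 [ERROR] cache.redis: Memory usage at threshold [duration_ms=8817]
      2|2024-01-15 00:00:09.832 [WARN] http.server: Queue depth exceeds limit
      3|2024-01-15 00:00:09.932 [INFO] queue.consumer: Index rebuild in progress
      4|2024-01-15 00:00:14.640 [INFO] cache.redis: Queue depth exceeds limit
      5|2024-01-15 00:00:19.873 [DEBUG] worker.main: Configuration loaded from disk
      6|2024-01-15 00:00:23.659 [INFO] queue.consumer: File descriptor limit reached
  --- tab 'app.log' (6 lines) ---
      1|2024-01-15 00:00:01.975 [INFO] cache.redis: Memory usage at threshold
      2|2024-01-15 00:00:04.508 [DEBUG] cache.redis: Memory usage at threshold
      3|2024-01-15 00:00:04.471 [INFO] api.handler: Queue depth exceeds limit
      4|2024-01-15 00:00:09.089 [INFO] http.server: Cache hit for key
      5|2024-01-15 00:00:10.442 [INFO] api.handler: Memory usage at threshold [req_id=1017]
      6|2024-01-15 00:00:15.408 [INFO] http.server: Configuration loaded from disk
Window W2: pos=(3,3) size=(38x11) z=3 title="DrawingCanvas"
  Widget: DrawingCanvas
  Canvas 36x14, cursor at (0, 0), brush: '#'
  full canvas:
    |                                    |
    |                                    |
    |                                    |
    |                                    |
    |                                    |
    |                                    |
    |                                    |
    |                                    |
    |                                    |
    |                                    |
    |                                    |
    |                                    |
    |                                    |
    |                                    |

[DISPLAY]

────────┨─────────────┨ C  ┃      
        ┃og]│ app.log ┃----┃      
        ┃─────────────┃    ┃      
        ┃15 00:00:04.8┃    ┃      
        ┃15 00:00:09.8┃    ┃      
        ┃15 00:00:09.9┃    ┃      
        ┃15 00:00:14.6┃    ┃      
        ┃15 00:00:19.8┃    ┃      
━━━━━━━━┛15 00:00:23.6┃    ┃      
┃                     ┃    ┃      
┃                     ┃    ┃      
┃                     ┃    ┃      
┗━━━━━━━━━━━━━━━━━━━━━┛    ┃      
┃ 12        0       0      ┃      


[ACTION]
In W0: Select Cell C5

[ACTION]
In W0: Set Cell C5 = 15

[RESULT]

────────┨─────────────┨ C  ┃      
        ┃og]│ app.log ┃----┃      
        ┃─────────────┃    ┃      
        ┃15 00:00:04.8┃    ┃      
        ┃15 00:00:09.8┃    ┃      
        ┃15 00:00:09.9┃    ┃      
        ┃15 00:00:14.6┃  [1┃      
        ┃15 00:00:19.8┃    ┃      
━━━━━━━━┛15 00:00:23.6┃    ┃      
┃                     ┃    ┃      
┃                     ┃    ┃      
┃                     ┃    ┃      
┗━━━━━━━━━━━━━━━━━━━━━┛    ┃      
┃ 12        0       0      ┃      


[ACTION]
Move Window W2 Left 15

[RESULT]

─────┨────────────────┨ C  ┃      
     ┃r.log]│ app.log ┃----┃      
     ┃────────────────┃    ┃      
     ┃01-15 00:00:04.8┃    ┃      
     ┃01-15 00:00:09.8┃    ┃      
     ┃01-15 00:00:09.9┃    ┃      
     ┃01-15 00:00:14.6┃  [1┃      
     ┃01-15 00:00:19.8┃    ┃      
━━━━━┛01-15 00:00:23.6┃    ┃      
┃                     ┃    ┃      
┃                     ┃    ┃      
┃                     ┃    ┃      
┗━━━━━━━━━━━━━━━━━━━━━┛    ┃      
┃ 12        0       0      ┃      


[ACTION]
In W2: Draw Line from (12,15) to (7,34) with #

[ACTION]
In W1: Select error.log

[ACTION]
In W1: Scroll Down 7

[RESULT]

─────┨────────────────┨ C  ┃      
     ┃r.log]│ app.log ┃----┃      
     ┃────────────────┃    ┃      
     ┃01-15 00:00:23.6┃    ┃      
     ┃                ┃    ┃      
     ┃                ┃    ┃      
     ┃                ┃  [1┃      
     ┃                ┃    ┃      
━━━━━┛                ┃    ┃      
┃                     ┃    ┃      
┃                     ┃    ┃      
┃                     ┃    ┃      
┗━━━━━━━━━━━━━━━━━━━━━┛    ┃      
┃ 12        0       0      ┃      


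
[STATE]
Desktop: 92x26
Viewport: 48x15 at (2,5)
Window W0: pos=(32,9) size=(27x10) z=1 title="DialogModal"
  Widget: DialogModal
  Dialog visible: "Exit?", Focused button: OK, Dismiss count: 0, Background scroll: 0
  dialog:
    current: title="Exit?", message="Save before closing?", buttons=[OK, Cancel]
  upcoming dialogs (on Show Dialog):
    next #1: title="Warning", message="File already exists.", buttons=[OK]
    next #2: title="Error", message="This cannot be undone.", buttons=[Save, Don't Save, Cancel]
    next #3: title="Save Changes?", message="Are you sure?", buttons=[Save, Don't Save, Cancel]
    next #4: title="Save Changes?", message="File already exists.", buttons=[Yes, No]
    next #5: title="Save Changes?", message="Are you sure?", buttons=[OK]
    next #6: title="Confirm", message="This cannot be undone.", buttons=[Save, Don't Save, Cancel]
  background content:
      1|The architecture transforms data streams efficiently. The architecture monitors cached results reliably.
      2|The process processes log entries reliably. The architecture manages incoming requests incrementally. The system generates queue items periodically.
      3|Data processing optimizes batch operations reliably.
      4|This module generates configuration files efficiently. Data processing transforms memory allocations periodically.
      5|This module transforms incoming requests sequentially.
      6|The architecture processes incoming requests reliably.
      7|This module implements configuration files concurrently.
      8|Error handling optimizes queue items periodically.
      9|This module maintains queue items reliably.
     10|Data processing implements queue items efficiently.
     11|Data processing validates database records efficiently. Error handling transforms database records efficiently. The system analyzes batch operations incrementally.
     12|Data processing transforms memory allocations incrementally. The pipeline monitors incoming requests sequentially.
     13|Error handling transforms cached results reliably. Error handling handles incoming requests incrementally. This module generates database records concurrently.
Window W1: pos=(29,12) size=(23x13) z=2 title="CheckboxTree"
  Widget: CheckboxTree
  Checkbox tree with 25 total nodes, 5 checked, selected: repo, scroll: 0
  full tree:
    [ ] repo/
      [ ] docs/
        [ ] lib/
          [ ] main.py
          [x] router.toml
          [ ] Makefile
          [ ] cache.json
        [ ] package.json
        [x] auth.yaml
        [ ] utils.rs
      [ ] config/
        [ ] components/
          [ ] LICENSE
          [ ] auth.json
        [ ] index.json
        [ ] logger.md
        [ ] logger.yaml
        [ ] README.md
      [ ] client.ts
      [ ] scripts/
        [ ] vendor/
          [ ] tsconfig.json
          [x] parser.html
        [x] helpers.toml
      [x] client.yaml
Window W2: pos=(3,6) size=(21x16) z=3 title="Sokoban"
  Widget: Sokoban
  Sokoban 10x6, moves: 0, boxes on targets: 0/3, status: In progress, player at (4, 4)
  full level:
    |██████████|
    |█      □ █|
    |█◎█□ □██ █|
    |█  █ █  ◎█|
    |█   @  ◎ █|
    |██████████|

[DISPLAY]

                                                
 ┏━━━━━━━━━━━━━━━━━━━┓                          
 ┃ Sokoban           ┃                          
 ┠───────────────────┨                          
 ┃██████████         ┃        ┏━━━━━━━━━━━━━━━━━
 ┃█      □ █         ┃        ┃ DialogModal     
 ┃█◎█□ □██ █         ┃        ┠─────────────────
 ┃█  █ █  ◎█         ┃     ┏━━━━━━━━━━━━━━━━━━━━
 ┃█   @  ◎ █         ┃     ┃ CheckboxTree       
 ┃██████████         ┃     ┠────────────────────
 ┃Moves: 0  0/3      ┃     ┃>[-] repo/          
 ┃                   ┃     ┃   [-] docs/        
 ┃                   ┃     ┃     [-] lib/       
 ┃                   ┃     ┃       [ ] main.py  
 ┃                   ┃     ┃       [x] router.to


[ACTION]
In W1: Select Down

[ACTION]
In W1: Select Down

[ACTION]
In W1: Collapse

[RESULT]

                                                
 ┏━━━━━━━━━━━━━━━━━━━┓                          
 ┃ Sokoban           ┃                          
 ┠───────────────────┨                          
 ┃██████████         ┃        ┏━━━━━━━━━━━━━━━━━
 ┃█      □ █         ┃        ┃ DialogModal     
 ┃█◎█□ □██ █         ┃        ┠─────────────────
 ┃█  █ █  ◎█         ┃     ┏━━━━━━━━━━━━━━━━━━━━
 ┃█   @  ◎ █         ┃     ┃ CheckboxTree       
 ┃██████████         ┃     ┠────────────────────
 ┃Moves: 0  0/3      ┃     ┃ [-] repo/          
 ┃                   ┃     ┃   [-] docs/        
 ┃                   ┃     ┃>    [-] lib/       
 ┃                   ┃     ┃     [ ] package.jso
 ┃                   ┃     ┃     [x] auth.yaml  


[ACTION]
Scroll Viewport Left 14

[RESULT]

                                                
   ┏━━━━━━━━━━━━━━━━━━━┓                        
   ┃ Sokoban           ┃                        
   ┠───────────────────┨                        
   ┃██████████         ┃        ┏━━━━━━━━━━━━━━━
   ┃█      □ █         ┃        ┃ DialogModal   
   ┃█◎█□ □██ █         ┃        ┠───────────────
   ┃█  █ █  ◎█         ┃     ┏━━━━━━━━━━━━━━━━━━
   ┃█   @  ◎ █         ┃     ┃ CheckboxTree     
   ┃██████████         ┃     ┠──────────────────
   ┃Moves: 0  0/3      ┃     ┃ [-] repo/        
   ┃                   ┃     ┃   [-] docs/      
   ┃                   ┃     ┃>    [-] lib/     
   ┃                   ┃     ┃     [ ] package.j
   ┃                   ┃     ┃     [x] auth.yaml


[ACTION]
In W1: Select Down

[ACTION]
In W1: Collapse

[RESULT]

                                                
   ┏━━━━━━━━━━━━━━━━━━━┓                        
   ┃ Sokoban           ┃                        
   ┠───────────────────┨                        
   ┃██████████         ┃        ┏━━━━━━━━━━━━━━━
   ┃█      □ █         ┃        ┃ DialogModal   
   ┃█◎█□ □██ █         ┃        ┠───────────────
   ┃█  █ █  ◎█         ┃     ┏━━━━━━━━━━━━━━━━━━
   ┃█   @  ◎ █         ┃     ┃ CheckboxTree     
   ┃██████████         ┃     ┠──────────────────
   ┃Moves: 0  0/3      ┃     ┃ [-] repo/        
   ┃                   ┃     ┃   [-] docs/      
   ┃                   ┃     ┃     [-] lib/     
   ┃                   ┃     ┃>    [ ] package.j
   ┃                   ┃     ┃     [x] auth.yaml


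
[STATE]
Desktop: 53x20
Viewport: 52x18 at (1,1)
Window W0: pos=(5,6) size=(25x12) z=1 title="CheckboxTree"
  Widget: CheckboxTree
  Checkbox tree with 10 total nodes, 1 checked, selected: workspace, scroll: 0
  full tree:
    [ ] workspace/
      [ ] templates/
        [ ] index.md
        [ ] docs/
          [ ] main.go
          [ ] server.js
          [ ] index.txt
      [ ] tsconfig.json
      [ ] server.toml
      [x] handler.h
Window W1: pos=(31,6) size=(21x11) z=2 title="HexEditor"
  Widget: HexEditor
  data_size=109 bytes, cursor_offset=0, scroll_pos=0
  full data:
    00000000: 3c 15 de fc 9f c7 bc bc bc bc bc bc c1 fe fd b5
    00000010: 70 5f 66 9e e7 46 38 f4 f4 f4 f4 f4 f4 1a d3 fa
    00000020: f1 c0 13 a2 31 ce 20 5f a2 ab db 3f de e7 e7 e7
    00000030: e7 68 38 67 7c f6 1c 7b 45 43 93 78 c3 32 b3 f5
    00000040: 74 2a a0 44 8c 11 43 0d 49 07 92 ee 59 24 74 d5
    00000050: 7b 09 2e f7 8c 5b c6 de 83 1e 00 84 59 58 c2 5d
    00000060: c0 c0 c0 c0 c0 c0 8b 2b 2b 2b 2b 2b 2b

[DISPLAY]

                                                    
                                                    
                                                    
                                                    
                                                    
    ┏━━━━━━━━━━━━━━━━━━━━━━━┓ ┏━━━━━━━━━━━━━━━━━━━┓ 
    ┃ CheckboxTree          ┃ ┃ HexEditor         ┃ 
    ┠───────────────────────┨ ┠───────────────────┨ 
    ┃>[-] workspace/        ┃ ┃00000000  3C 15 de ┃ 
    ┃   [ ] templates/      ┃ ┃00000010  70 5f 66 ┃ 
    ┃     [ ] index.md      ┃ ┃00000020  f1 c0 13 ┃ 
    ┃     [ ] docs/         ┃ ┃00000030  e7 68 38 ┃ 
    ┃       [ ] main.go     ┃ ┃00000040  74 2a a0 ┃ 
    ┃       [ ] server.js   ┃ ┃00000050  7b 09 2e ┃ 
    ┃       [ ] index.txt   ┃ ┃00000060  c0 c0 c0 ┃ 
    ┃   [ ] tsconfig.json   ┃ ┗━━━━━━━━━━━━━━━━━━━┛ 
    ┗━━━━━━━━━━━━━━━━━━━━━━━┛                       
                                                    


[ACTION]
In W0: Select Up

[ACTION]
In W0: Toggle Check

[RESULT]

                                                    
                                                    
                                                    
                                                    
                                                    
    ┏━━━━━━━━━━━━━━━━━━━━━━━┓ ┏━━━━━━━━━━━━━━━━━━━┓ 
    ┃ CheckboxTree          ┃ ┃ HexEditor         ┃ 
    ┠───────────────────────┨ ┠───────────────────┨ 
    ┃>[x] workspace/        ┃ ┃00000000  3C 15 de ┃ 
    ┃   [x] templates/      ┃ ┃00000010  70 5f 66 ┃ 
    ┃     [x] index.md      ┃ ┃00000020  f1 c0 13 ┃ 
    ┃     [x] docs/         ┃ ┃00000030  e7 68 38 ┃ 
    ┃       [x] main.go     ┃ ┃00000040  74 2a a0 ┃ 
    ┃       [x] server.js   ┃ ┃00000050  7b 09 2e ┃ 
    ┃       [x] index.txt   ┃ ┃00000060  c0 c0 c0 ┃ 
    ┃   [x] tsconfig.json   ┃ ┗━━━━━━━━━━━━━━━━━━━┛ 
    ┗━━━━━━━━━━━━━━━━━━━━━━━┛                       
                                                    


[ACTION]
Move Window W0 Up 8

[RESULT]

    ┃ CheckboxTree          ┃                       
    ┠───────────────────────┨                       
    ┃>[x] workspace/        ┃                       
    ┃   [x] templates/      ┃                       
    ┃     [x] index.md      ┃                       
    ┃     [x] docs/         ┃ ┏━━━━━━━━━━━━━━━━━━━┓ 
    ┃       [x] main.go     ┃ ┃ HexEditor         ┃ 
    ┃       [x] server.js   ┃ ┠───────────────────┨ 
    ┃       [x] index.txt   ┃ ┃00000000  3C 15 de ┃ 
    ┃   [x] tsconfig.json   ┃ ┃00000010  70 5f 66 ┃ 
    ┗━━━━━━━━━━━━━━━━━━━━━━━┛ ┃00000020  f1 c0 13 ┃ 
                              ┃00000030  e7 68 38 ┃ 
                              ┃00000040  74 2a a0 ┃ 
                              ┃00000050  7b 09 2e ┃ 
                              ┃00000060  c0 c0 c0 ┃ 
                              ┗━━━━━━━━━━━━━━━━━━━┛ 
                                                    
                                                    


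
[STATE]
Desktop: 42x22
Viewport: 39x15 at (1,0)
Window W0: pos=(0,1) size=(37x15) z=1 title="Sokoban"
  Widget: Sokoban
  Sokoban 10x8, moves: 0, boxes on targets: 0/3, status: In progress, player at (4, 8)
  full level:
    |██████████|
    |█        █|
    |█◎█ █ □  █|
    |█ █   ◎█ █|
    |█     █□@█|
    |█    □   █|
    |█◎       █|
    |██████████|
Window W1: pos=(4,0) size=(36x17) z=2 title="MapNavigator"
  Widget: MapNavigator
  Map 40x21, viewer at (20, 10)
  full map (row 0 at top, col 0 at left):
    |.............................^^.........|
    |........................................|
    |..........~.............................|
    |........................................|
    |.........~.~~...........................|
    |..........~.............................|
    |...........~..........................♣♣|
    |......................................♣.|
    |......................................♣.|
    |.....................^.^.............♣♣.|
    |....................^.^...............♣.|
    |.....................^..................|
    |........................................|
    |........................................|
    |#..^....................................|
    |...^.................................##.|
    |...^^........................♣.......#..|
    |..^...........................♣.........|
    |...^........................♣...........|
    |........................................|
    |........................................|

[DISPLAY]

   ┏━━━━━━━━━━━━━━━━━━━━━━━━━━━━━━━━━━┓
━━━┃ MapNavigator                     ┃
 So┠──────────────────────────────────┨
───┃......~.~~........................┃
███┃.......~..........................┃
█  ┃........~.........................┃
█◎█┃..................................┃
█ █┃..................................┃
█  ┃..................^.^.............┃
█  ┃.................@.^..............┃
█◎ ┃..................^...............┃
███┃..................................┃
Mov┃..................................┃
   ┃^.................................┃
   ┃^.................................┃


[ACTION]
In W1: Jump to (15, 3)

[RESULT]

   ┏━━━━━━━━━━━━━━━━━━━━━━━━━━━━━━━━━━┓
━━━┃ MapNavigator                     ┃
 So┠──────────────────────────────────┨
───┃                                  ┃
███┃                                  ┃
█  ┃                                  ┃
█◎█┃  .............................^^.┃
█ █┃  ................................┃
█  ┃  ..........~.....................┃
█  ┃  ...............@................┃
█◎ ┃  .........~.~~...................┃
███┃  ..........~.....................┃
Mov┃  ...........~....................┃
   ┃  ................................┃
   ┃  ................................┃


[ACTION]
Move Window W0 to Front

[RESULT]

   ┏━━━━━━━━━━━━━━━━━━━━━━━━━━━━━━━━━━┓
━━━━━━━━━━━━━━━━━━━━━━━━━━━━━━━━━━━┓  ┃
 Sokoban                           ┃──┨
───────────────────────────────────┨  ┃
██████████                         ┃  ┃
█        █                         ┃  ┃
█◎█ █ □  █                         ┃^.┃
█ █   ◎█ █                         ┃..┃
█     █□@█                         ┃..┃
█    □   █                         ┃..┃
█◎       █                         ┃..┃
██████████                         ┃..┃
Moves: 0  0/3                      ┃..┃
                                   ┃..┃
                                   ┃..┃


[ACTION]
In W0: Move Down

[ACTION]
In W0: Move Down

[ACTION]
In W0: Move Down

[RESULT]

   ┏━━━━━━━━━━━━━━━━━━━━━━━━━━━━━━━━━━┓
━━━━━━━━━━━━━━━━━━━━━━━━━━━━━━━━━━━┓  ┃
 Sokoban                           ┃──┨
───────────────────────────────────┨  ┃
██████████                         ┃  ┃
█        █                         ┃  ┃
█◎█ █ □  █                         ┃^.┃
█ █   ◎█ █                         ┃..┃
█     █□ █                         ┃..┃
█    □   █                         ┃..┃
█◎      @█                         ┃..┃
██████████                         ┃..┃
Moves: 2  0/3                      ┃..┃
                                   ┃..┃
                                   ┃..┃


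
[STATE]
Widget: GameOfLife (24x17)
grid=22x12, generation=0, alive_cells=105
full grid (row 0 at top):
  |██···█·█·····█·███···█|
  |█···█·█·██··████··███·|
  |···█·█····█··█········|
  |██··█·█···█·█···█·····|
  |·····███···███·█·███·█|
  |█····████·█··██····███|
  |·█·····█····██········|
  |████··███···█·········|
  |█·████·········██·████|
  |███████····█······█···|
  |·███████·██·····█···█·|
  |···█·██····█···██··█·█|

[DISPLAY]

Gen: 0                  
██···█·█·····█·███···█  
█···█·█·██··████··███·  
···█·█····█··█········  
██··█·█···█·█···█·····  
·····███···███·█·███·█  
█····████·█··██····███  
·█·····█····██········  
████··███···█·········  
█·████·········██·████  
███████····█······█···  
·███████·██·····█···█·  
···█·██····█···██··█·█  
                        
                        
                        
                        


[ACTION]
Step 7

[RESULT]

Gen: 7                  
········███···········  
·······██·█···········  
··········█··███······  
······██·███······█··█  
·······██···█·██·███·█  
·····█···██···█······█  
····███······█·████·██  
····█··█·██·█·███···█·  
·····█·██···██···█····  
·····█·█··█·····██····  
······██··█····██·····  
··········█····█······  
                        
                        
                        
                        


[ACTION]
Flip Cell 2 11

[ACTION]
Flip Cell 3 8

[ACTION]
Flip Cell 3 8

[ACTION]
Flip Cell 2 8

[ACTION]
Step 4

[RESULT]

Gen: 11                 
······················  
···············█··██··  
················█···█·  
·····█·██····█·······█  
····█████···█·······██  
····███·██·█··········  
··················█···  
········█·█····█··█·█·  
·······█··██···███··█·  
·····█·█····██·····██·  
·····███·····██████···  
······██·██····███····  
                        
                        
                        
                        
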